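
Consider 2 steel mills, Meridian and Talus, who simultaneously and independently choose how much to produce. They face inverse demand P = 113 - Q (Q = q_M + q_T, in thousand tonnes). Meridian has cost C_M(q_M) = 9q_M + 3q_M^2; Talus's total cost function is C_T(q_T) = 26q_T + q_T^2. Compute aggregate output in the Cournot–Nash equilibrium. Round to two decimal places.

Meridian's profit: π_M = (113 - Q)q_M - (9q_M + 3q_M²). Setting ∂π_M/∂q_M = 0: 104 - 8q_M - (q_T) = 0.
Talus's first-order condition: 87 - 4q_T - (q_M) = 0.
Best responses: q_M = (104 - q_T)/8, q_T = (87 - q_M)/4.
Substituting one into the other gives q_M = 329/31 and q_T = 592/31.
Total output Q = 329/31 + 592/31 = 921/31.

29.71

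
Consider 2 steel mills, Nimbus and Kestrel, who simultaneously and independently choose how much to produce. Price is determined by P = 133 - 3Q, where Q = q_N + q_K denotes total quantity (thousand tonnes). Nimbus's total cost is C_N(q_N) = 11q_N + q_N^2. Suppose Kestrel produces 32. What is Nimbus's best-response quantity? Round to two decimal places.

With the rival's output fixed at 32, Nimbus's profit is π_N = (133 - 3·32 - 3q_N)q_N - (11q_N + q_N²) = (37 - 3q_N)q_N - (11q_N + q_N²).
∂π_N/∂q_N = 26 - 8q_N = 0, so q_N = 13/4.

3.25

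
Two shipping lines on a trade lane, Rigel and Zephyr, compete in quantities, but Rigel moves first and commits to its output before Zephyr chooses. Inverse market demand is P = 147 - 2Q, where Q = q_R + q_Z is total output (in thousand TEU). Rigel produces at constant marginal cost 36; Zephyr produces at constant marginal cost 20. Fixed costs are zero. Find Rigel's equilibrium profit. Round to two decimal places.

564.06

Solve by backward induction. Given q_R, the follower Zephyr maximises π_Z = (147 - 2q_R - 2q_Z)q_Z - 20q_Z.
Setting the follower's marginal profit to zero, 127 - 2q_R - 4q_Z = 0, i.e. q_Z = (127 - 2q_R)/4.
The leader anticipates this reaction. Substituting into P = 147 - 2Q gives P = 167/2 - q_R, so π_R = (167/2 - q_R)q_R - 36q_R.
Maximising: ∂π_R/∂q_R = 95/2 - 2q_R = 0, giving q_R = 95/4.
Then q_Z = (127 - 2·(95/4))/4 = 159/8.
Price P = 147 - 2·(349/8) = 239/4.
Rigel's profit: (239/4 - 36)·(95/4) = 564.0625.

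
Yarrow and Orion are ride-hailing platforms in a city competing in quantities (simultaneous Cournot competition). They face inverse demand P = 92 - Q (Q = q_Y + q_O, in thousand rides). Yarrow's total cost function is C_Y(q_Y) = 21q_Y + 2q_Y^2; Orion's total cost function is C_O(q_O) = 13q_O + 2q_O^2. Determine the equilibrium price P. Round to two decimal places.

Yarrow's profit: π_Y = (92 - Q)q_Y - (21q_Y + 2q_Y²). Setting ∂π_Y/∂q_Y = 0: 71 - 6q_Y - (q_O) = 0.
Orion's first-order condition: 79 - 6q_O - (q_Y) = 0.
Rearranging gives the reaction functions q_Y = (71 - q_O)/6 and q_O = (79 - q_Y)/6.
Solving the pair: q_Y = 347/35, q_O = 403/35.
Total output Q = 150/7, so price P = 92 - 150/7 = 494/7.

70.57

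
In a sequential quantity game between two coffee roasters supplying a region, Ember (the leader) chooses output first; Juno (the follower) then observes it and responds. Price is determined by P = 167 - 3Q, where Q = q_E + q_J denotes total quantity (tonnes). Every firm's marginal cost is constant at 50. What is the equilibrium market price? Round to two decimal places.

Solve by backward induction. Given q_E, the follower Juno maximises π_J = (167 - 3q_E - 3q_J)q_J - 50q_J.
Setting the follower's marginal profit to zero, 117 - 3q_E - 6q_J = 0, i.e. q_J = (117 - 3q_E)/6.
Ember substitutes q_J(q_E) into its own profit: π_E = q_E(167 - 3q_E - (117 - 3q_E)/2) - 50q_E = (217/2 - (3/2)q_E)q_E - 50q_E.
The leader's first-order condition 117/2 - 3q_E = 0 yields q_E = 39/2.
Then q_J = (117 - 3·(39/2))/6 = 39/4.
Total output Q = 117/4, so price P = 167 - 3·(117/4) = 317/4.

79.25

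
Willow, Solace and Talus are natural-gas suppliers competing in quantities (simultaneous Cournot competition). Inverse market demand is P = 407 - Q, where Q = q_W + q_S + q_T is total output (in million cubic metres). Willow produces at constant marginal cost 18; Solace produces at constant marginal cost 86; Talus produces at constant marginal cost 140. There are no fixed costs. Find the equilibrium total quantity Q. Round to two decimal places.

244.25

Willow's profit: π_W = (407 - Q)q_W - (18q_W). Setting ∂π_W/∂q_W = 0: 389 - 2q_W - (q_S + q_T) = 0.
Solace's first-order condition: 321 - 2q_S - (q_W + q_T) = 0.
Talus's profit: π_T = (407 - Q)q_T - (140q_T). Setting ∂π_T/∂q_T = 0: 267 - 2q_T - (q_W + q_S) = 0.
Summing all 3 equations gives 977 − 4Q = 0, hence Q = 977/4.
Back-substituting: q_W = (389 − 977/4) = 579/4, q_S = (321 − 977/4) = 307/4, q_T = (267 − 977/4) = 91/4.
Total output Q = 579/4 + 307/4 + 91/4 = 977/4.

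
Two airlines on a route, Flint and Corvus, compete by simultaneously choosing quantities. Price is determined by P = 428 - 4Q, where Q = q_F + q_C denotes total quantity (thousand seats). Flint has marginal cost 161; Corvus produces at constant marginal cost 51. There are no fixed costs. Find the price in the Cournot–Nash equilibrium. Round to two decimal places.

213.33

Flint's profit: π_F = (428 - 4Q)q_F - (161q_F). Setting ∂π_F/∂q_F = 0: 267 - 8q_F - 4(q_C) = 0.
Corvus's profit: π_C = (428 - 4Q)q_C - (51q_C). Setting ∂π_C/∂q_C = 0: 377 - 8q_C - 4(q_F) = 0.
Best responses: q_F = (267 - 4q_C)/8, q_C = (377 - 4q_F)/8.
Solving the pair: q_F = 157/12, q_C = 487/12.
Total output Q = 161/3, so price P = 428 - 4·(161/3) = 640/3.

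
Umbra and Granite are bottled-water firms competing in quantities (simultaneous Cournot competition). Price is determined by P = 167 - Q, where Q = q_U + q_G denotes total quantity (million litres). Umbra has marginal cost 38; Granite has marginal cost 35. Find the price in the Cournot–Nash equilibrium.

80

Umbra's profit: π_U = (167 - Q)q_U - (38q_U). Setting ∂π_U/∂q_U = 0: 129 - 2q_U - (q_G) = 0.
Granite's profit: π_G = (167 - Q)q_G - (35q_G). Setting ∂π_G/∂q_G = 0: 132 - 2q_G - (q_U) = 0.
Best responses: q_U = (129 - q_G)/2, q_G = (132 - q_U)/2.
Solving the pair: q_U = 42, q_G = 45.
Total output Q = 87, so price P = 167 - 87 = 80.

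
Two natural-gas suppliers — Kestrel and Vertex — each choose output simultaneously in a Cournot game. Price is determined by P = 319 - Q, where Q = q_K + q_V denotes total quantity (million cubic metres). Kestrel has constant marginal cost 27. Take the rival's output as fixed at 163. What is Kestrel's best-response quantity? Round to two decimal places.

64.50

With the rival's output fixed at 163, Kestrel's profit is π_K = (319 - 163 - q_K)q_K - (27q_K) = (156 - q_K)q_K - (27q_K).
∂π_K/∂q_K = 129 - 2q_K = 0, so q_K = 129/2.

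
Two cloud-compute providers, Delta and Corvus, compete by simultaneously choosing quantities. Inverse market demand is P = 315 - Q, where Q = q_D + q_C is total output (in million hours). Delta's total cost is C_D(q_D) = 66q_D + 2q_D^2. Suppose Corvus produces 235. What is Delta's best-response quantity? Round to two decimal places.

With the rival's output fixed at 235, Delta's profit is π_D = (315 - 235 - q_D)q_D - (66q_D + 2q_D²) = (80 - q_D)q_D - (66q_D + 2q_D²).
∂π_D/∂q_D = 14 - 6q_D = 0, so q_D = 7/3.

2.33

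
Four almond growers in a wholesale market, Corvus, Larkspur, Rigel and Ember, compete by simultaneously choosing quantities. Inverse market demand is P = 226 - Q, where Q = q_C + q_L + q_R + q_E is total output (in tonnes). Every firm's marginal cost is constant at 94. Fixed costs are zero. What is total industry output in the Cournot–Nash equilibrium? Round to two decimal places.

A representative firm's profit is π_i = q_i(226 - Q) - 94q_i.
First-order condition (treating rivals' output as given): 132 - 2q_i - Σ_{j≠i} q_j = 0.
With identical firms every q_j equals q_i, so Σ_{j≠i} q_j = 3q_i and 132 = 5q_i, giving q_i = 132/5.
Total output Q = 132/5 + 132/5 + 132/5 + 132/5 = 528/5.

105.60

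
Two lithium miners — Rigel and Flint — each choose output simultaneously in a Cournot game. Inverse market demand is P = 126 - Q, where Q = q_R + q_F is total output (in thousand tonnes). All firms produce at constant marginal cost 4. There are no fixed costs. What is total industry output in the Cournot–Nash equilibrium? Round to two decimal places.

Each firm earns π_i = (126 - Q)q_i - 4q_i.
First-order condition (treating rivals' output as given): 122 - 2q_i - q_j = 0.
With identical firms every q_j equals q_i, so q_j = q_i and 122 = 3q_i, giving q_i = 122/3.
Total output Q = 122/3 + 122/3 = 244/3.

81.33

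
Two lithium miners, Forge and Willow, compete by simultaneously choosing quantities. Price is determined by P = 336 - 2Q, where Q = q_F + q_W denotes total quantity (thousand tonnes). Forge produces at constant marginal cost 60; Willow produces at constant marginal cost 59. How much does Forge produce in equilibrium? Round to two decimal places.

Forge's profit: π_F = (336 - 2Q)q_F - (60q_F). Setting ∂π_F/∂q_F = 0: 276 - 4q_F - 2(q_W) = 0.
Willow's first-order condition: 277 - 4q_W - 2(q_F) = 0.
Best responses: q_F = (276 - 2q_W)/4, q_W = (277 - 2q_F)/4.
Solving the pair: q_F = 275/6, q_W = 139/3.

45.83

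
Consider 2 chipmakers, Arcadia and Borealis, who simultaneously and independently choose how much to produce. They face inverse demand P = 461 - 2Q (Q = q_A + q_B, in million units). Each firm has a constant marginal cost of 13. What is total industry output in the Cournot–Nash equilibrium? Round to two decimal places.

149.33

Each firm earns π_i = (461 - 2Q)q_i - 13q_i.
Setting ∂π_i/∂q_i = 0 with rivals' quantities fixed: 448 - 4q_i - 2q_j = 0.
By symmetry each firm produces the same amount; substituting q_j = q_i yields q_i = 448/6 = 224/3.
Total output Q = 224/3 + 224/3 = 448/3.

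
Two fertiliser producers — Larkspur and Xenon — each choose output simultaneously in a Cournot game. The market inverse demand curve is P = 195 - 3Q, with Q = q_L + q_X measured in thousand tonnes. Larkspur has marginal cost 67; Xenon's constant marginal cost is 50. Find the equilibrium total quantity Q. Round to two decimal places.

30.33

Larkspur's profit: π_L = (195 - 3Q)q_L - (67q_L). Setting ∂π_L/∂q_L = 0: 128 - 6q_L - 3(q_X) = 0.
Xenon's profit: π_X = (195 - 3Q)q_X - (50q_X). Setting ∂π_X/∂q_X = 0: 145 - 6q_X - 3(q_L) = 0.
So q_L = (128 - 3q_X)/6 and q_X = (145 - 3q_L)/6.
Substituting one into the other gives q_L = 37/3 and q_X = 18.
Total output Q = 37/3 + 18 = 91/3.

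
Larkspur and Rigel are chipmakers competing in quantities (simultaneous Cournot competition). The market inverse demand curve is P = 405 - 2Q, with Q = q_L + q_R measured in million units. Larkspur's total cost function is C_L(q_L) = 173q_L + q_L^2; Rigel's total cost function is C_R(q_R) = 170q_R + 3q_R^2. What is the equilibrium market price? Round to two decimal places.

305.14

Larkspur's profit: π_L = (405 - 2Q)q_L - (173q_L + q_L²). Setting ∂π_L/∂q_L = 0: 232 - 6q_L - 2(q_R) = 0.
Rigel's profit: π_R = (405 - 2Q)q_R - (170q_R + 3q_R²). Setting ∂π_R/∂q_R = 0: 235 - 10q_R - 2(q_L) = 0.
Rearranging gives the reaction functions q_L = (232 - 2q_R)/6 and q_R = (235 - 2q_L)/10.
Substituting one into the other gives q_L = 925/28 and q_R = 473/28.
Total output Q = 699/14, so price P = 405 - 2·(699/14) = 305.1429.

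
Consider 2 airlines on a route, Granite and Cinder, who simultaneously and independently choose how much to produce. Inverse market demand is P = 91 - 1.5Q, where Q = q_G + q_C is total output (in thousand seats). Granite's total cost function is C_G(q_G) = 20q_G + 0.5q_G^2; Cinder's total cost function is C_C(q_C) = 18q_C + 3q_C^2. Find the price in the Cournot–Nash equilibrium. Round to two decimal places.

Granite's profit: π_G = (91 - 1.5Q)q_G - (20q_G + (1/2)q_G²). Setting ∂π_G/∂q_G = 0: 71 - 4q_G - (3/2)(q_C) = 0.
Cinder's profit: π_C = (91 - 1.5Q)q_C - (18q_C + 3q_C²). Setting ∂π_C/∂q_C = 0: 73 - 9q_C - (3/2)(q_G) = 0.
So q_G = (71 - (3/2)q_C)/4 and q_C = (73 - (3/2)q_G)/9.
Solving the pair: q_G = 706/45, q_C = 742/135.
Total output Q = 572/27, so price P = 91 - (3/2)·(572/27) = 533/9.

59.22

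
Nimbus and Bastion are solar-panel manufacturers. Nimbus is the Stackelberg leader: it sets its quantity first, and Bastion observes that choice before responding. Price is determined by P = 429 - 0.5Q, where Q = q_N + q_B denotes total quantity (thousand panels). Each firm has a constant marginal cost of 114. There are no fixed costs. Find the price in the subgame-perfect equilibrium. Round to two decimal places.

Solve by backward induction. Given q_N, the follower Bastion maximises π_B = (429 - (1/2)q_N - (1/2)q_B)q_B - 114q_B.
∂π_B/∂q_B = 315 - (1/2)q_N - q_B = 0 gives the reaction function q_B = (315 - (1/2)q_N).
The leader anticipates this reaction. Substituting into P = 429 - 0.5Q gives P = 543/2 - (1/4)q_N, so π_N = (543/2 - (1/4)q_N)q_N - 114q_N.
The leader's first-order condition 315/2 - (1/2)q_N = 0 yields q_N = 315.
Then q_B = (315 - (1/2)·315) = 315/2.
Total output Q = 945/2, so price P = 429 - (1/2)·(945/2) = 771/4.

192.75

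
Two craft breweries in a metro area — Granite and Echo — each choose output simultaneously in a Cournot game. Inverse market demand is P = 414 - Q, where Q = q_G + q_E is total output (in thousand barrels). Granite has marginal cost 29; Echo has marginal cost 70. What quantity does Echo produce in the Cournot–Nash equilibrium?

101

Granite's profit: π_G = (414 - Q)q_G - (29q_G). Setting ∂π_G/∂q_G = 0: 385 - 2q_G - (q_E) = 0.
Echo's first-order condition: 344 - 2q_E - (q_G) = 0.
Best responses: q_G = (385 - q_E)/2, q_E = (344 - q_G)/2.
Substituting one into the other gives q_G = 142 and q_E = 101.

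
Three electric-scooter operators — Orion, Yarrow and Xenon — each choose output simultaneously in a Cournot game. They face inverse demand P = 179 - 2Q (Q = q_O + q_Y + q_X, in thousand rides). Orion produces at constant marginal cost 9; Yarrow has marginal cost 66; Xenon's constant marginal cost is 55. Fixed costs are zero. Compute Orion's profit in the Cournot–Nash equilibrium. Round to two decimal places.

Orion's profit: π_O = (179 - 2Q)q_O - (9q_O). Setting ∂π_O/∂q_O = 0: 170 - 4q_O - 2(q_Y + q_X) = 0.
Yarrow's profit: π_Y = (179 - 2Q)q_Y - (66q_Y). Setting ∂π_Y/∂q_Y = 0: 113 - 4q_Y - 2(q_O + q_X) = 0.
Xenon's first-order condition: 124 - 4q_X - 2(q_O + q_Y) = 0.
Adding the 3 conditions: 407 − 4Q − 4Q = 0, i.e. Q = 407/8.
Back-substituting: q_O = (170 − 407/4)/2 = 273/8, q_Y = (113 − 407/4)/2 = 45/8, q_X = (124 − 407/4)/2 = 89/8.
Price P = 179 - 2·(407/8) = 309/4.
Orion's profit: (309/4 - 9)·(273/8) = 2329.0313.

2329.03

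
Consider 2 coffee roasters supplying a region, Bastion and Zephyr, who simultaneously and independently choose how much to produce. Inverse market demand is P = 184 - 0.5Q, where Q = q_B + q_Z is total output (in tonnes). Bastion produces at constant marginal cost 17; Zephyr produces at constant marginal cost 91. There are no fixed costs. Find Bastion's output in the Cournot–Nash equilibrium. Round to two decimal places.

160.67

Bastion's profit: π_B = (184 - 0.5Q)q_B - (17q_B). Setting ∂π_B/∂q_B = 0: 167 - q_B - (1/2)(q_Z) = 0.
Zephyr's profit: π_Z = (184 - 0.5Q)q_Z - (91q_Z). Setting ∂π_Z/∂q_Z = 0: 93 - q_Z - (1/2)(q_B) = 0.
So q_B = (167 - (1/2)q_Z) and q_Z = (93 - (1/2)q_B).
Solving the pair: q_B = 482/3, q_Z = 38/3.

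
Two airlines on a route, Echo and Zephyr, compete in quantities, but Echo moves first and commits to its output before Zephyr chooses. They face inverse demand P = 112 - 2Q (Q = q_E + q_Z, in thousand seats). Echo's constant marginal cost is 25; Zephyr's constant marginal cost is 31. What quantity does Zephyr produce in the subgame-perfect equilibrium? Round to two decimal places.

Solve by backward induction. Given q_E, the follower Zephyr maximises π_Z = (112 - 2q_E - 2q_Z)q_Z - 31q_Z.
Follower FOC: 81 - 2q_E - 4q_Z = 0, so q_Z(q_E) = (81 - 2q_E)/4.
Echo substitutes q_Z(q_E) into its own profit: π_E = q_E(112 - 2q_E - (81 - 2q_E)/2) - 25q_E = (143/2 - q_E)q_E - 25q_E.
Leader FOC: 93/2 - 2q_E = 0, so q_E = 93/4.
Then q_Z = (81 - 2·(93/4))/4 = 69/8.

8.63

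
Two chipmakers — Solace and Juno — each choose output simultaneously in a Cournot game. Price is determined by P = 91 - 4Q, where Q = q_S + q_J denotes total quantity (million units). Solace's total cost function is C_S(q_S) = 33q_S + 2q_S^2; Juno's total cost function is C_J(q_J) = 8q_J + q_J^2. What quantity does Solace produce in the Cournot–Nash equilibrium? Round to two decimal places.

2.38

Solace's profit: π_S = (91 - 4Q)q_S - (33q_S + 2q_S²). Setting ∂π_S/∂q_S = 0: 58 - 12q_S - 4(q_J) = 0.
Juno's profit: π_J = (91 - 4Q)q_J - (8q_J + q_J²). Setting ∂π_J/∂q_J = 0: 83 - 10q_J - 4(q_S) = 0.
Best responses: q_S = (58 - 4q_J)/12, q_J = (83 - 4q_S)/10.
Solving the pair: q_S = 31/13, q_J = 191/26.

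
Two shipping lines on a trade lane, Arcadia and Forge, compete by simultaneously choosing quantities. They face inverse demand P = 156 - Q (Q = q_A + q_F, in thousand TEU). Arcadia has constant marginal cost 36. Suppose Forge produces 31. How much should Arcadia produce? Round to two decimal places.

With the rival's output fixed at 31, Arcadia's profit is π_A = (156 - 31 - q_A)q_A - (36q_A) = (125 - q_A)q_A - (36q_A).
∂π_A/∂q_A = 89 - 2q_A = 0, so q_A = 89/2.

44.50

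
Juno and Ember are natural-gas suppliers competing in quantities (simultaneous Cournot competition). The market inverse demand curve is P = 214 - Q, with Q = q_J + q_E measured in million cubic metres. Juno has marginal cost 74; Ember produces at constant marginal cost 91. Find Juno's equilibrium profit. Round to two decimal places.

Juno's profit: π_J = (214 - Q)q_J - (74q_J). Setting ∂π_J/∂q_J = 0: 140 - 2q_J - (q_E) = 0.
Ember's first-order condition: 123 - 2q_E - (q_J) = 0.
So q_J = (140 - q_E)/2 and q_E = (123 - q_J)/2.
Solving the pair: q_J = 157/3, q_E = 106/3.
Price P = 214 - 263/3 = 379/3.
Juno's profit: (379/3 - 74)·(157/3) = 2738.7778.

2738.78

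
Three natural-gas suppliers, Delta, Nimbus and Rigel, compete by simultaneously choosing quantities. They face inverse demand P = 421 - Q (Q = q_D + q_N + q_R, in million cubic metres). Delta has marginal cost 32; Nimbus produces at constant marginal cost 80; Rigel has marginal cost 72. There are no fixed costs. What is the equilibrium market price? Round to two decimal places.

Delta's profit: π_D = (421 - Q)q_D - (32q_D). Setting ∂π_D/∂q_D = 0: 389 - 2q_D - (q_N + q_R) = 0.
Nimbus's first-order condition: 341 - 2q_N - (q_D + q_R) = 0.
Rigel's profit: π_R = (421 - Q)q_R - (72q_R). Setting ∂π_R/∂q_R = 0: 349 - 2q_R - (q_D + q_N) = 0.
Adding the 3 conditions: 1079 − 2Q − 2Q = 0, i.e. Q = 1079/4.
Back-substituting: q_D = (389 − 1079/4) = 477/4, q_N = (341 − 1079/4) = 285/4, q_R = (349 − 1079/4) = 317/4.
Total output Q = 1079/4, so price P = 421 - 1079/4 = 605/4.

151.25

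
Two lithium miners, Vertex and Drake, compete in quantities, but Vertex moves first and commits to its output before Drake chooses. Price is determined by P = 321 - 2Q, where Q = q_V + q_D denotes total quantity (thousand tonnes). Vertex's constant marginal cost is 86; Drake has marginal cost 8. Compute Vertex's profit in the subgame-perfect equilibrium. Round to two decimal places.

1540.56

The follower Drake best-responds to any q_V: π_D = (321 - 2Q)q_D - 8q_D.
Follower FOC: 313 - 2q_V - 4q_D = 0, so q_D(q_V) = (313 - 2q_V)/4.
The leader anticipates this reaction. Substituting into P = 321 - 2Q gives P = 329/2 - q_V, so π_V = (329/2 - q_V)q_V - 86q_V.
Leader FOC: 157/2 - 2q_V = 0, so q_V = 157/4.
Then q_D = (313 - 2·(157/4))/4 = 469/8.
Price P = 321 - 2·(783/8) = 501/4.
Vertex's profit: (501/4 - 86)·(157/4) = 1540.5625.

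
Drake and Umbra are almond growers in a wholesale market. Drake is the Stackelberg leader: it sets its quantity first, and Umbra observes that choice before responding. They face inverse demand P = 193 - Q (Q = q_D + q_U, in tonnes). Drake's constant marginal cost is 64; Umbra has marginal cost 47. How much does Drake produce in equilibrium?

56

The follower Umbra best-responds to any q_D: π_U = (193 - Q)q_U - 47q_U.
∂π_U/∂q_U = 146 - q_D - 2q_U = 0 gives the reaction function q_U = (146 - q_D)/2.
The leader anticipates this reaction. Substituting into P = 193 - Q gives P = 120 - (1/2)q_D, so π_D = (120 - (1/2)q_D)q_D - 64q_D.
The leader's first-order condition 56 - q_D = 0 yields q_D = 56.
Then q_U = (146 - 56)/2 = 45.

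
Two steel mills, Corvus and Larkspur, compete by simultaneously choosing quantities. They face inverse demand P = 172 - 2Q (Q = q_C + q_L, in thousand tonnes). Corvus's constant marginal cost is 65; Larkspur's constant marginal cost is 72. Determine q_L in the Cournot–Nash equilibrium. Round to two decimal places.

Corvus's profit: π_C = (172 - 2Q)q_C - (65q_C). Setting ∂π_C/∂q_C = 0: 107 - 4q_C - 2(q_L) = 0.
Larkspur's profit: π_L = (172 - 2Q)q_L - (72q_L). Setting ∂π_L/∂q_L = 0: 100 - 4q_L - 2(q_C) = 0.
Rearranging gives the reaction functions q_C = (107 - 2q_L)/4 and q_L = (100 - 2q_C)/4.
Substituting one into the other gives q_C = 19 and q_L = 31/2.

15.50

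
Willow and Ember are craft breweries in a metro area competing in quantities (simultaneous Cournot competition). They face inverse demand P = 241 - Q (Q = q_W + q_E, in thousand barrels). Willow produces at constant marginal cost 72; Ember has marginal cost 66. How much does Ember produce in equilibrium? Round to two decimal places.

60.33

Willow's profit: π_W = (241 - Q)q_W - (72q_W). Setting ∂π_W/∂q_W = 0: 169 - 2q_W - (q_E) = 0.
Ember's profit: π_E = (241 - Q)q_E - (66q_E). Setting ∂π_E/∂q_E = 0: 175 - 2q_E - (q_W) = 0.
So q_W = (169 - q_E)/2 and q_E = (175 - q_W)/2.
Substituting one into the other gives q_W = 163/3 and q_E = 181/3.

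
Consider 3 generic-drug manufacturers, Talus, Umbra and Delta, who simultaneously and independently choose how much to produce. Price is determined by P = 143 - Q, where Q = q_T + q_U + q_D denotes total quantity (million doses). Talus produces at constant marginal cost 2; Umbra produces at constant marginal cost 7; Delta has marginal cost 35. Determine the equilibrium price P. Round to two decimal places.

Talus's profit: π_T = (143 - Q)q_T - (2q_T). Setting ∂π_T/∂q_T = 0: 141 - 2q_T - (q_U + q_D) = 0.
Umbra's profit: π_U = (143 - Q)q_U - (7q_U). Setting ∂π_U/∂q_U = 0: 136 - 2q_U - (q_T + q_D) = 0.
Delta's profit: π_D = (143 - Q)q_D - (35q_D). Setting ∂π_D/∂q_D = 0: 108 - 2q_D - (q_T + q_U) = 0.
Adding the 3 first-order conditions: 385 − 4Q = 0, so Q = 385/4.
Back-substituting: q_T = (141 − 385/4) = 179/4, q_U = (136 − 385/4) = 159/4, q_D = (108 − 385/4) = 47/4.
Total output Q = 385/4, so price P = 143 - 385/4 = 187/4.

46.75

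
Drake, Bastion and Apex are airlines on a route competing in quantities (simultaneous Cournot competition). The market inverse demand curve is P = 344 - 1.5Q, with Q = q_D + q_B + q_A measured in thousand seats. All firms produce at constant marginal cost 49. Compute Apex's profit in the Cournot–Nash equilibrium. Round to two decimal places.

3626.04

A representative firm's profit is π_i = q_i(344 - 1.5Q) - 49q_i.
Setting ∂π_i/∂q_i = 0 with rivals' quantities fixed: 295 - 3q_i - (3/2)·Σ_{j≠i} q_j = 0.
By symmetry each firm produces the same amount; substituting Σ_{j≠i} q_j = 2q_i yields q_i = 295/6.
Price P = 344 - (3/2)·(295/2) = 491/4.
Apex's profit: (491/4 - 49)·(295/6) = 3626.0417.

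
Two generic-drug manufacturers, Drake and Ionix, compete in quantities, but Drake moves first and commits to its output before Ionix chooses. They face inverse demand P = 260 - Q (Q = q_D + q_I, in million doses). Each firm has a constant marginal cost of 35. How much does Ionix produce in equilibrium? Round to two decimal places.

Solve by backward induction. Given q_D, the follower Ionix maximises π_I = (260 - q_D - q_I)q_I - 35q_I.
Setting the follower's marginal profit to zero, 225 - q_D - 2q_I = 0, i.e. q_I = (225 - q_D)/2.
Drake substitutes q_I(q_D) into its own profit: π_D = q_D(260 - q_D - (225 - q_D)/2) - 35q_D = (295/2 - (1/2)q_D)q_D - 35q_D.
Maximising: ∂π_D/∂q_D = 225/2 - q_D = 0, giving q_D = 225/2.
Then q_I = (225 - 225/2)/2 = 225/4.

56.25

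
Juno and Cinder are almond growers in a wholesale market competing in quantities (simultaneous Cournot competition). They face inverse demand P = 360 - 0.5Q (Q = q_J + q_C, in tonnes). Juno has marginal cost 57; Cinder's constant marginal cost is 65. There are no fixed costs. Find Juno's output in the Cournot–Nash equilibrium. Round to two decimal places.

Juno's profit: π_J = (360 - 0.5Q)q_J - (57q_J). Setting ∂π_J/∂q_J = 0: 303 - q_J - (1/2)(q_C) = 0.
Cinder's first-order condition: 295 - q_C - (1/2)(q_J) = 0.
Best responses: q_J = (303 - (1/2)q_C), q_C = (295 - (1/2)q_J).
Substituting one into the other gives q_J = 622/3 and q_C = 574/3.

207.33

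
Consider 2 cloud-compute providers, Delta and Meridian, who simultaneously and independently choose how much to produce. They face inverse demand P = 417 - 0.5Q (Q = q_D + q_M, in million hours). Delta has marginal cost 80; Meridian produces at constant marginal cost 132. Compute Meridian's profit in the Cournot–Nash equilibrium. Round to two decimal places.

12064.22

Delta's profit: π_D = (417 - 0.5Q)q_D - (80q_D). Setting ∂π_D/∂q_D = 0: 337 - q_D - (1/2)(q_M) = 0.
Meridian's profit: π_M = (417 - 0.5Q)q_M - (132q_M). Setting ∂π_M/∂q_M = 0: 285 - q_M - (1/2)(q_D) = 0.
Rearranging gives the reaction functions q_D = (337 - (1/2)q_M) and q_M = (285 - (1/2)q_D).
Substituting one into the other gives q_D = 778/3 and q_M = 466/3.
Price P = 417 - (1/2)·(1244/3) = 629/3.
Meridian's profit: (629/3 - 132)·(466/3) = 12064.2222.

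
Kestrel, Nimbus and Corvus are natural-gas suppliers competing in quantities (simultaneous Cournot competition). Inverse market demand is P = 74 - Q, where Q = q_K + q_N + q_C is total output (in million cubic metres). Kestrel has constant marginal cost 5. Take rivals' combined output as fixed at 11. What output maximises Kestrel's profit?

With rivals' combined output fixed at 11, Kestrel's profit is π_K = (74 - 11 - q_K)q_K - (5q_K) = (63 - q_K)q_K - (5q_K).
∂π_K/∂q_K = 58 - 2q_K = 0, so q_K = 29.

29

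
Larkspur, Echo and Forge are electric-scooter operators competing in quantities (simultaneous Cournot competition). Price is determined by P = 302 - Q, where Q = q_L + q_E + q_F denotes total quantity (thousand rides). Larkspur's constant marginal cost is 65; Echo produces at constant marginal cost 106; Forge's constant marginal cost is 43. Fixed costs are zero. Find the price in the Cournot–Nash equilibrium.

129

Larkspur's profit: π_L = (302 - Q)q_L - (65q_L). Setting ∂π_L/∂q_L = 0: 237 - 2q_L - (q_E + q_F) = 0.
Echo's first-order condition: 196 - 2q_E - (q_L + q_F) = 0.
Forge's first-order condition: 259 - 2q_F - (q_L + q_E) = 0.
Summing all 3 equations gives 692 − 4Q = 0, hence Q = 173.
Back-substituting: q_L = (237 − 173) = 64, q_E = (196 − 173) = 23, q_F = (259 − 173) = 86.
Total output Q = 173, so price P = 302 - 173 = 129.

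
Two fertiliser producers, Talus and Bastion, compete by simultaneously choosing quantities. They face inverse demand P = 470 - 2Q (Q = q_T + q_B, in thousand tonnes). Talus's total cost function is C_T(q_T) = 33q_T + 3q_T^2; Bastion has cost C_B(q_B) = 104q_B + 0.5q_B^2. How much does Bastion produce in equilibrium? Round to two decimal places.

60.57

Talus's profit: π_T = (470 - 2Q)q_T - (33q_T + 3q_T²). Setting ∂π_T/∂q_T = 0: 437 - 10q_T - 2(q_B) = 0.
Bastion's first-order condition: 366 - 5q_B - 2(q_T) = 0.
So q_T = (437 - 2q_B)/10 and q_B = (366 - 2q_T)/5.
Solving the pair: q_T = 1453/46, q_B = 1393/23.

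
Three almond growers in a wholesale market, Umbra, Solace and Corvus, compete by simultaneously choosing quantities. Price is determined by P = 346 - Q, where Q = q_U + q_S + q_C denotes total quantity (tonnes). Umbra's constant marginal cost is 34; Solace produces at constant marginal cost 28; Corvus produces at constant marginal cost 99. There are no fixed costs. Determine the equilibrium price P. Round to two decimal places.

Umbra's profit: π_U = (346 - Q)q_U - (34q_U). Setting ∂π_U/∂q_U = 0: 312 - 2q_U - (q_S + q_C) = 0.
Solace's profit: π_S = (346 - Q)q_S - (28q_S). Setting ∂π_S/∂q_S = 0: 318 - 2q_S - (q_U + q_C) = 0.
Corvus's profit: π_C = (346 - Q)q_C - (99q_C). Setting ∂π_C/∂q_C = 0: 247 - 2q_C - (q_U + q_S) = 0.
Adding the 3 conditions: 877 − 2Q − 2Q = 0, i.e. Q = 877/4.
Back-substituting: q_U = (312 − 877/4) = 371/4, q_S = (318 − 877/4) = 395/4, q_C = (247 − 877/4) = 111/4.
Total output Q = 877/4, so price P = 346 - 877/4 = 507/4.

126.75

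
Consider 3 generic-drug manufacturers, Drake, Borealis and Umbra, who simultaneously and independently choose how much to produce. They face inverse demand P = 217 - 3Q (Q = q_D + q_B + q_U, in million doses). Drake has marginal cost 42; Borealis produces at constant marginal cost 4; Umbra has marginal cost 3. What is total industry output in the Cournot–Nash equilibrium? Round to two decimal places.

50.17

Drake's profit: π_D = (217 - 3Q)q_D - (42q_D). Setting ∂π_D/∂q_D = 0: 175 - 6q_D - 3(q_B + q_U) = 0.
Borealis's first-order condition: 213 - 6q_B - 3(q_D + q_U) = 0.
Umbra's profit: π_U = (217 - 3Q)q_U - (3q_U). Setting ∂π_U/∂q_U = 0: 214 - 6q_U - 3(q_D + q_B) = 0.
Adding the 3 conditions: 602 − 6Q − 6Q = 0, i.e. Q = 301/6.
Back-substituting: q_D = (175 − 301/2)/3 = 49/6, q_B = (213 − 301/2)/3 = 125/6, q_U = (214 − 301/2)/3 = 127/6.
Total output Q = 49/6 + 125/6 + 127/6 = 301/6.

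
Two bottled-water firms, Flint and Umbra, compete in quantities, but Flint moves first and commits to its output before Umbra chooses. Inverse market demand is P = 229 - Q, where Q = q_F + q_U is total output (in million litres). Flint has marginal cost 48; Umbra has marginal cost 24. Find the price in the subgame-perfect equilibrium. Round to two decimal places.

87.25

The follower Umbra best-responds to any q_F: π_U = (229 - Q)q_U - 24q_U.
∂π_U/∂q_U = 205 - q_F - 2q_U = 0 gives the reaction function q_U = (205 - q_F)/2.
Flint substitutes q_U(q_F) into its own profit: π_F = q_F(229 - q_F - (205 - q_F)/2) - 48q_F = (253/2 - (1/2)q_F)q_F - 48q_F.
Maximising: ∂π_F/∂q_F = 157/2 - q_F = 0, giving q_F = 157/2.
Then q_U = (205 - 157/2)/2 = 253/4.
Total output Q = 567/4, so price P = 229 - 567/4 = 349/4.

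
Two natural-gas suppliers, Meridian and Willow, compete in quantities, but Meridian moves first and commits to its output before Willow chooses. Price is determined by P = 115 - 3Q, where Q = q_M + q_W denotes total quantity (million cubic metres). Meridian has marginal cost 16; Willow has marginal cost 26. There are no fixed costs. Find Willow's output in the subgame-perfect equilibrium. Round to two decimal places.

The follower Willow best-responds to any q_M: π_W = (115 - 3Q)q_W - 26q_W.
∂π_W/∂q_W = 89 - 3q_M - 6q_W = 0 gives the reaction function q_W = (89 - 3q_M)/6.
Meridian substitutes q_W(q_M) into its own profit: π_M = q_M(115 - 3q_M - (89 - 3q_M)/2) - 16q_M = (141/2 - (3/2)q_M)q_M - 16q_M.
Leader FOC: 109/2 - 3q_M = 0, so q_M = 109/6.
Then q_W = (89 - 3·(109/6))/6 = 23/4.

5.75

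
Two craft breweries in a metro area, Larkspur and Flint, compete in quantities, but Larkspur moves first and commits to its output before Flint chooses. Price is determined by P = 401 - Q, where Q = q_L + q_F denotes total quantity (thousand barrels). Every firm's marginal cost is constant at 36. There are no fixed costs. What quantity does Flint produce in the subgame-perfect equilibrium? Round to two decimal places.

Solve by backward induction. Given q_L, the follower Flint maximises π_F = (401 - q_L - q_F)q_F - 36q_F.
∂π_F/∂q_F = 365 - q_L - 2q_F = 0 gives the reaction function q_F = (365 - q_L)/2.
Larkspur substitutes q_F(q_L) into its own profit: π_L = q_L(401 - q_L - (365 - q_L)/2) - 36q_L = (437/2 - (1/2)q_L)q_L - 36q_L.
Maximising: ∂π_L/∂q_L = 365/2 - q_L = 0, giving q_L = 365/2.
Then q_F = (365 - 365/2)/2 = 365/4.

91.25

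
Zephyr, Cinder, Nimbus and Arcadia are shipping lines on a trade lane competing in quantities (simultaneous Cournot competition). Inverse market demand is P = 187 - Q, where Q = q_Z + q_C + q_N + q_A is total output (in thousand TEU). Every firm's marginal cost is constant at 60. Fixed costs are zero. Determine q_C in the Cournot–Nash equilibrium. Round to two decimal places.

Each firm earns π_i = (187 - Q)q_i - 60q_i.
First-order condition (treating rivals' output as given): 127 - 2q_i - Σ_{j≠i} q_j = 0.
By symmetry each firm produces the same amount; substituting Σ_{j≠i} q_j = 3q_i yields q_i = 127/5.

25.40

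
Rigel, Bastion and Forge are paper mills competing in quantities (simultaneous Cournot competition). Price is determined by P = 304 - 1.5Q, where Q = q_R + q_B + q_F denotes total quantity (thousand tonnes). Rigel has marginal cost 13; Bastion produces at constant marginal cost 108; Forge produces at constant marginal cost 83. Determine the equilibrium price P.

127

Rigel's profit: π_R = (304 - 1.5Q)q_R - (13q_R). Setting ∂π_R/∂q_R = 0: 291 - 3q_R - (3/2)(q_B + q_F) = 0.
Bastion's profit: π_B = (304 - 1.5Q)q_B - (108q_B). Setting ∂π_B/∂q_B = 0: 196 - 3q_B - (3/2)(q_R + q_F) = 0.
Forge's profit: π_F = (304 - 1.5Q)q_F - (83q_F). Setting ∂π_F/∂q_F = 0: 221 - 3q_F - (3/2)(q_R + q_B) = 0.
Adding the 3 first-order conditions: 708 − 6Q = 0, so Q = 118.
Back-substituting: q_R = (291 − 177)/(3/2) = 76, q_B = (196 − 177)/(3/2) = 38/3, q_F = (221 − 177)/(3/2) = 88/3.
Total output Q = 118, so price P = 304 - (3/2)·118 = 127.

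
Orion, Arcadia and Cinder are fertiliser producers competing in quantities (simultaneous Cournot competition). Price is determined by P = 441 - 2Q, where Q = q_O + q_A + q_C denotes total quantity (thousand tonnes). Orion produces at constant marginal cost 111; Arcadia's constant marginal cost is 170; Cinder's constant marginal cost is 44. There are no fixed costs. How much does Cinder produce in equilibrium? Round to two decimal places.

Orion's profit: π_O = (441 - 2Q)q_O - (111q_O). Setting ∂π_O/∂q_O = 0: 330 - 4q_O - 2(q_A + q_C) = 0.
Arcadia's first-order condition: 271 - 4q_A - 2(q_O + q_C) = 0.
Cinder's first-order condition: 397 - 4q_C - 2(q_O + q_A) = 0.
Summing all 3 equations gives 998 − 8Q = 0, hence Q = 499/4.
Back-substituting: q_O = (330 − 499/2)/2 = 161/4, q_A = (271 − 499/2)/2 = 43/4, q_C = (397 − 499/2)/2 = 295/4.

73.75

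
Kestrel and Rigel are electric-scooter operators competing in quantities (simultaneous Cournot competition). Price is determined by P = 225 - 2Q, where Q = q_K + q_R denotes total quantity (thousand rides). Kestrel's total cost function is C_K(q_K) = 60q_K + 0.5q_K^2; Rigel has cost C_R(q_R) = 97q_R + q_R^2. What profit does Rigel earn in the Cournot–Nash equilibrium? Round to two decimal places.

426.48

Kestrel's profit: π_K = (225 - 2Q)q_K - (60q_K + (1/2)q_K²). Setting ∂π_K/∂q_K = 0: 165 - 5q_K - 2(q_R) = 0.
Rigel's first-order condition: 128 - 6q_R - 2(q_K) = 0.
Best responses: q_K = (165 - 2q_R)/5, q_R = (128 - 2q_K)/6.
Solving the pair: q_K = 367/13, q_R = 155/13.
Price P = 225 - 2·(522/13) = 1881/13.
Rigel's profit: (1881/13)·(155/13) - 97·(155/13) - (155/13)² = 426.4793.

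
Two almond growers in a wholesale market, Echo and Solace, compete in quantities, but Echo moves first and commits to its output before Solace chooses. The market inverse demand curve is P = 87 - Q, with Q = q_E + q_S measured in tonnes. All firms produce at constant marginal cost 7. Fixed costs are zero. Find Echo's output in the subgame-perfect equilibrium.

40

Solve by backward induction. Given q_E, the follower Solace maximises π_S = (87 - q_E - q_S)q_S - 7q_S.
Setting the follower's marginal profit to zero, 80 - q_E - 2q_S = 0, i.e. q_S = (80 - q_E)/2.
Echo substitutes q_S(q_E) into its own profit: π_E = q_E(87 - q_E - (80 - q_E)/2) - 7q_E = (47 - (1/2)q_E)q_E - 7q_E.
Maximising: ∂π_E/∂q_E = 40 - q_E = 0, giving q_E = 40.
Then q_S = (80 - 40)/2 = 20.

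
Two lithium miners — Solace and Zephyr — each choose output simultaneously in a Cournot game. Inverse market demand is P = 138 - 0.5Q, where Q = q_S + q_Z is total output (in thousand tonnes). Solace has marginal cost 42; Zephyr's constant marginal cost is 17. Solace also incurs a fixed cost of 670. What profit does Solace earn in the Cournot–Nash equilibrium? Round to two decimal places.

450.22

Solace's profit: π_S = (138 - 0.5Q)q_S - (42q_S). Setting ∂π_S/∂q_S = 0: 96 - q_S - (1/2)(q_Z) = 0.
Zephyr's first-order condition: 121 - q_Z - (1/2)(q_S) = 0.
Best responses: q_S = (96 - (1/2)q_Z), q_Z = (121 - (1/2)q_S).
Solving the pair: q_S = 142/3, q_Z = 292/3.
Price P = 138 - (1/2)·(434/3) = 197/3.
Solace's profit: (197/3 - 42)·(142/3) - 670 = 450.2222.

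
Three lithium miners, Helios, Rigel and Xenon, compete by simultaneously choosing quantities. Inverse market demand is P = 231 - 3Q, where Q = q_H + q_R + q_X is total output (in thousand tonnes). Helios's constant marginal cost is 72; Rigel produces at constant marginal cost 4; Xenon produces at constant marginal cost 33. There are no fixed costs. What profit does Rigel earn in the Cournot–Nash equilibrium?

Helios's profit: π_H = (231 - 3Q)q_H - (72q_H). Setting ∂π_H/∂q_H = 0: 159 - 6q_H - 3(q_R + q_X) = 0.
Rigel's first-order condition: 227 - 6q_R - 3(q_H + q_X) = 0.
Xenon's profit: π_X = (231 - 3Q)q_X - (33q_X). Setting ∂π_X/∂q_X = 0: 198 - 6q_X - 3(q_H + q_R) = 0.
Adding the 3 conditions: 584 − 6Q − 6Q = 0, i.e. Q = 146/3.
Back-substituting: q_H = (159 − 146)/3 = 13/3, q_R = (227 − 146)/3 = 27, q_X = (198 − 146)/3 = 52/3.
Price P = 231 - 3·(146/3) = 85.
Rigel's profit: (85 - 4)·27 = 2187.

2187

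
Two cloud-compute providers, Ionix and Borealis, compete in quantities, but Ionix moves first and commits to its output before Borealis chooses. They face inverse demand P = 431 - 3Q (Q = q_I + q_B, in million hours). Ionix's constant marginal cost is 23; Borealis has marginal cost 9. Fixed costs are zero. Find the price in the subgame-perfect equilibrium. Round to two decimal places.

Solve by backward induction. Given q_I, the follower Borealis maximises π_B = (431 - 3q_I - 3q_B)q_B - 9q_B.
∂π_B/∂q_B = 422 - 3q_I - 6q_B = 0 gives the reaction function q_B = (422 - 3q_I)/6.
Ionix substitutes q_B(q_I) into its own profit: π_I = q_I(431 - 3q_I - (422 - 3q_I)/2) - 23q_I = (220 - (3/2)q_I)q_I - 23q_I.
Leader FOC: 197 - 3q_I = 0, so q_I = 197/3.
Then q_B = (422 - 3·(197/3))/6 = 75/2.
Total output Q = 619/6, so price P = 431 - 3·(619/6) = 243/2.

121.50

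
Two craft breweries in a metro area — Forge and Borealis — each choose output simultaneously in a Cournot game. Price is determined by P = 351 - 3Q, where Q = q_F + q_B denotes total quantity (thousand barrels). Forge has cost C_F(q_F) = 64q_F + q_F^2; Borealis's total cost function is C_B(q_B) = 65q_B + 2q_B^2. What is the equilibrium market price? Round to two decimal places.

Forge's profit: π_F = (351 - 3Q)q_F - (64q_F + q_F²). Setting ∂π_F/∂q_F = 0: 287 - 8q_F - 3(q_B) = 0.
Borealis's first-order condition: 286 - 10q_B - 3(q_F) = 0.
Rearranging gives the reaction functions q_F = (287 - 3q_B)/8 and q_B = (286 - 3q_F)/10.
Substituting one into the other gives q_F = 28.3380 and q_B = 1427/71.
Total output Q = 48.4366, so price P = 351 - 3·48.4366 = 205.6901.

205.69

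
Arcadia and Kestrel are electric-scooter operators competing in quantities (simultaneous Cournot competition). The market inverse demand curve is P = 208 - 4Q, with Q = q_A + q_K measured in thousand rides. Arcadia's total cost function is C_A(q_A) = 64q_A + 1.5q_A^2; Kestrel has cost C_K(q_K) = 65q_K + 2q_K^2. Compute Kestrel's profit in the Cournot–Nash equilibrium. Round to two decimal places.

443.23

Arcadia's profit: π_A = (208 - 4Q)q_A - (64q_A + (3/2)q_A²). Setting ∂π_A/∂q_A = 0: 144 - 11q_A - 4(q_K) = 0.
Kestrel's first-order condition: 143 - 12q_K - 4(q_A) = 0.
Rearranging gives the reaction functions q_A = (144 - 4q_K)/11 and q_K = (143 - 4q_A)/12.
Solving the pair: q_A = 289/29, q_K = 997/116.
Price P = 208 - 4·18.5603 = 133.7586.
Kestrel's profit: 133.7586·(997/116) - 65·(997/116) - 2(997/116)² = 443.2264.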